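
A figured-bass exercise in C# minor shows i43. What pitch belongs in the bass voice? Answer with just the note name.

G#

i in C# minor has root C#; the chord is C#-E-G#-B.
The figure 43 means second inversion — the fifth is in the bass.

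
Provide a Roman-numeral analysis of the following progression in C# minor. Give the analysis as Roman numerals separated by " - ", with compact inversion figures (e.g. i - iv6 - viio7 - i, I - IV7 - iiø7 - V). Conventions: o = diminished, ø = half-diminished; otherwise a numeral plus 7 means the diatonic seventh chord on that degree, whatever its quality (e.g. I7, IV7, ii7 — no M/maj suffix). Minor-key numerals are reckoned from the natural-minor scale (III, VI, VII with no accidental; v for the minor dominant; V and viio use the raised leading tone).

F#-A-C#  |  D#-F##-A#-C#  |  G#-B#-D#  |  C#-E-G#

iv - V7/V - V - i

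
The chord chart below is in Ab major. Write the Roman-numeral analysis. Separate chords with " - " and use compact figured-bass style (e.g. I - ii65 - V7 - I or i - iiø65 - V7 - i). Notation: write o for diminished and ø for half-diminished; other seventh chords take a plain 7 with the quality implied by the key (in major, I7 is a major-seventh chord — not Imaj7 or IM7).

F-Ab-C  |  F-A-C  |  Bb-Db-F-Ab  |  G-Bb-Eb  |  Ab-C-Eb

F-Ab-C has root F, degree 6 in Ab major, so vi.
F-A-C: chromatic; F is V of ii, so V/ii.
Bb-Db-F-Ab has root Bb, degree 2 in Ab major, so ii7.
G-Bb-Eb: root Eb is the dominant; major triad there is V6.
Ab-C-Eb has root Ab, degree 1 in Ab major, so I.

vi - V/ii - ii7 - V6 - I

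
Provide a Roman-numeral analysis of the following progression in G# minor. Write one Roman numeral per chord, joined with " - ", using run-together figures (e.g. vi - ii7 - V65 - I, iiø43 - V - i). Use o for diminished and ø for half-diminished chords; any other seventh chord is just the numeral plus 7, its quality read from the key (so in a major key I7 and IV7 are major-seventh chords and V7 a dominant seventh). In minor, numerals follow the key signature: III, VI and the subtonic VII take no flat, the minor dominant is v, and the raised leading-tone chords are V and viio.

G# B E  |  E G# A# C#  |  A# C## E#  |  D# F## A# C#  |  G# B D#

VI6 - iiø43 - V/V - V7 - i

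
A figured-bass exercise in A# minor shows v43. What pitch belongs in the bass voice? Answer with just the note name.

B#

v in A# minor has root E#; the chord is E#-G#-B#-D#.
The figure 43 means second inversion — the fifth is in the bass.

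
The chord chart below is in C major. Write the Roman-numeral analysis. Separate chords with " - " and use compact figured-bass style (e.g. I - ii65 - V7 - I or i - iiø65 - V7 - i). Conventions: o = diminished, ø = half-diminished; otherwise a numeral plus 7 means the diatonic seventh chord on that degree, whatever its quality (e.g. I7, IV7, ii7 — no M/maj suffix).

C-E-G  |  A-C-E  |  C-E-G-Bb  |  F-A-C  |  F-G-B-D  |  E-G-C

I - vi - V7/IV - IV - V42 - I6

C-E-G has root C, degree 1 in C major, so I.
A-C-E: root A is the submediant; minor triad there is vi.
C-E-G-Bb: chromatic; C is V of IV, so V7/IV.
F-A-C: major triad on F = scale degree 4 → IV.
F-G-B-D: root G is the dominant; dominant seventh chord there is V42.
E-G-C has root C, degree 1 in C major, so I6.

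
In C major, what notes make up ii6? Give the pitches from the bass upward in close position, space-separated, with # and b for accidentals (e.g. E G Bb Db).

F A D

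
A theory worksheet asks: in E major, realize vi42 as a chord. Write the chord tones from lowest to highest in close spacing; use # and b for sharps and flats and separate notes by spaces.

B C# E G#

In E major, scale degree 6 is C#, and the diatonic chord built there is a minor seventh chord.
That chord is spelled C#-E-G#-B.
With the 42 figure the chord is in third inversion; from the bass B upward in close position it reads B-C#-E-G#.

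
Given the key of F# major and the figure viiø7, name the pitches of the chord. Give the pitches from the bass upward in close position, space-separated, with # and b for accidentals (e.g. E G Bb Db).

E# G# B D#

In F# major, scale degree 7 is E#, and the diatonic chord built there is a half-diminished seventh chord.
That chord is spelled E#-G#-B-D#.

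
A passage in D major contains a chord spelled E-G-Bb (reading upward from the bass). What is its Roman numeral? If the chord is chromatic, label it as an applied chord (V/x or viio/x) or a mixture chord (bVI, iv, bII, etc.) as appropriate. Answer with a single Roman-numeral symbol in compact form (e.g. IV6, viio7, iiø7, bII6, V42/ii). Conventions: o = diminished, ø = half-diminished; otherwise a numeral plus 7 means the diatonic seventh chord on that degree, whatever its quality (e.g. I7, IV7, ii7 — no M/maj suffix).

Stacked in thirds the chord is E-G-Bb: a diminished triad on E.
E is the second degree of D major. This is the diminished supertonic triad, borrowed from the parallel minor.

iio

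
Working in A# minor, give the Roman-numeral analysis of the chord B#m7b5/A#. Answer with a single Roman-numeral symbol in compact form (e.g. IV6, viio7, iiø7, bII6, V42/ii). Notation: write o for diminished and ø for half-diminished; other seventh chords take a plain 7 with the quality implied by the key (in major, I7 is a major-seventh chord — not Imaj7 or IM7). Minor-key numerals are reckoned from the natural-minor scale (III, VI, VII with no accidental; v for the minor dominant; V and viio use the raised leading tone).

The pitches B#-D#-F#-A# form a half-diminished seventh chord rooted on B#.
B# is scale degree 2 in A# minor, and a half-diminished seventh chord on that degree is written iiø7.
With A# in the bass the chord is in third inversion, so the figured bass is 42.

iiø42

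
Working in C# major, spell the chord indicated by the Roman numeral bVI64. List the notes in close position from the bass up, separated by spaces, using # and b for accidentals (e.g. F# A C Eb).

E A C#

bVI64 is a major triad on the lowered sixth degree, borrowed from the parallel minor. In C# major that root is A.
So the chord is A-C#-E, a major triad.
With the 64 figure the chord is in second inversion; from the bass E upward in close position it reads E-A-C#.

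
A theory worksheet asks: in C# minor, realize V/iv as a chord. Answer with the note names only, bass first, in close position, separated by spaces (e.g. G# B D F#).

The slash means an applied dominant: we want the dominant of iv. In C# minor, iv is F# minor, and its dominant is built on C#.
Building a major triad on C# gives C#-E#-G#.

C# E# G#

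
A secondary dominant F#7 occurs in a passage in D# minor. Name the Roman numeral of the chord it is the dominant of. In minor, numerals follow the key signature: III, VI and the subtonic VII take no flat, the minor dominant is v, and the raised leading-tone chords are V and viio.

The chord is a dominant seventh chord on F#.
A dominant resolves down a perfect fifth: F# → B. In D# minor, B is scale degree 6, i.e. VI.

VI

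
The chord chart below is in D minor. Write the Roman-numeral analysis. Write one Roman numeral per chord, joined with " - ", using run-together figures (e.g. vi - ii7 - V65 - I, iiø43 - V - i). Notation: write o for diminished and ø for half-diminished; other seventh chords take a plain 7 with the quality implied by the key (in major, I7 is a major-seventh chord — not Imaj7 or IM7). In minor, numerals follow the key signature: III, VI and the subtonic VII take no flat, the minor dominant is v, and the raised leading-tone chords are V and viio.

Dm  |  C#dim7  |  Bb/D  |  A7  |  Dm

Dm: root D is the tonic; minor triad there is i.
C#dim7 has root C#, degree 7 in D minor, so viio7.
Bb/D: root Bb is the submediant; major triad there is VI6.
A7 has root A, degree 5 in D minor, so V7.
Dm: root D is the tonic; minor triad there is i.

i - viio7 - VI6 - V7 - i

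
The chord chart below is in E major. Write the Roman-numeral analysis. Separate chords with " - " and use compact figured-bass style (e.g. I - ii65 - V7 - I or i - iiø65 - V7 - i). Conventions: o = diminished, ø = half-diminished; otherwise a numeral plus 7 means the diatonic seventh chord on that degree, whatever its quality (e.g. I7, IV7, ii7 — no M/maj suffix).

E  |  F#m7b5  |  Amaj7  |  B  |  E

I - iiø7 - IV7 - V - I

E: major triad on E = scale degree 1 → I.
F#m7b5 is non-diatonic — iiø7, a mixture chord from E minor.
Amaj7: major seventh chord on A = scale degree 4 → IV7.
B: root B is the dominant; major triad there is V.
E has root E, degree 1 in E major, so I.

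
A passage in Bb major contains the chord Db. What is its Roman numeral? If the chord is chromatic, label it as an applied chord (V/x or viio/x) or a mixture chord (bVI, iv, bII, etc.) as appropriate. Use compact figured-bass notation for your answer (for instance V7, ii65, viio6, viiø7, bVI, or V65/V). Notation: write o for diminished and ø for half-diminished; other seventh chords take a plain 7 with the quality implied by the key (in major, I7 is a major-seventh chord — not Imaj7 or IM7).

bIII

Stacked in thirds the chord is Db-F-Ab: a major triad on Db.
Db is the lowered third degree of Bb major (diatonic 3 would be D). This is a major triad on the lowered third degree, borrowed from the parallel minor.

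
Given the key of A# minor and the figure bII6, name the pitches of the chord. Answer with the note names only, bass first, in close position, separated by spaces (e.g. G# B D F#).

bII6 is the Neapolitan sixth — a major triad on the lowered second degree, here in its customary first inversion. In A# minor that root is B.
So the chord is B-D#-F#.
The figured bass 6 indicates first inversion, placing the third (D#) in the bass: D#-F#-B.

D# F# B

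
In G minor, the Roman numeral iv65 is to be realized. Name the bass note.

Eb

iv in G minor has root C; the chord is C-Eb-G-Bb.
The figure 65 means first inversion — the third is in the bass.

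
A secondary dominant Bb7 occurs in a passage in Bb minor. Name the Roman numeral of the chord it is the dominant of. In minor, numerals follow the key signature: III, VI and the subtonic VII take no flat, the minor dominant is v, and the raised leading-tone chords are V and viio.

iv

The chord is a dominant seventh chord on Bb.
A dominant resolves down a perfect fifth: Bb → Eb. In Bb minor, Eb is scale degree 4, i.e. iv.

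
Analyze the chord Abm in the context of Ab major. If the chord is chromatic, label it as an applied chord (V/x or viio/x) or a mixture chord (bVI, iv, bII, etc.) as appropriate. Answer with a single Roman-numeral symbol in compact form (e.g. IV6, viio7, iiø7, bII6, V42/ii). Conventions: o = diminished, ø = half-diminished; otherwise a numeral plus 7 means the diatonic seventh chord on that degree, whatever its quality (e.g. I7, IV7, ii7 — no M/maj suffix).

The pitches Ab-Cb-Eb form a minor triad rooted on Ab.
Ab is the first degree of Ab major. This is the minor tonic, borrowed from the parallel minor.

i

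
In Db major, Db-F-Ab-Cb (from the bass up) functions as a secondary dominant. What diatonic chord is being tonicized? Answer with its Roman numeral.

IV

The chord is a dominant seventh chord on Db.
A dominant resolves down a perfect fifth: Db → Gb. In Db major, Gb is scale degree 4, i.e. IV.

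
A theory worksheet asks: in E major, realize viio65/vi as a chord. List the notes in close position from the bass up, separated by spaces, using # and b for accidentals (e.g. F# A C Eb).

viio65/vi is a secondary leading-tone chord. The target vi is C# in E major; the applied chord is rooted a semitone below, on B#.
Building a fully diminished seventh chord on B# gives B#-D#-F#-A.
The figured bass 65 indicates first inversion, placing the third (D#) in the bass: D#-F#-A-B#.

D# F# A B#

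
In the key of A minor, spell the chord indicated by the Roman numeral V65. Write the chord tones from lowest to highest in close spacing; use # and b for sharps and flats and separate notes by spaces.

In A minor, the fifth degree is E. The dominant is major (leading tone raised), so V is a dominant seventh chord.
Stacking thirds from E gives E-G#-B-D.
With the 65 figure the chord is in first inversion; from the bass G# upward in close position it reads G#-B-D-E.

G# B D E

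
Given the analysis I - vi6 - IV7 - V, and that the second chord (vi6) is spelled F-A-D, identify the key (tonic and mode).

vi6 is given as F-A-D — a minor triad with root D.
Counting down 5 scale steps from D places the tonic on F; a minor triad on degree 6 is diatonic only in major.

F major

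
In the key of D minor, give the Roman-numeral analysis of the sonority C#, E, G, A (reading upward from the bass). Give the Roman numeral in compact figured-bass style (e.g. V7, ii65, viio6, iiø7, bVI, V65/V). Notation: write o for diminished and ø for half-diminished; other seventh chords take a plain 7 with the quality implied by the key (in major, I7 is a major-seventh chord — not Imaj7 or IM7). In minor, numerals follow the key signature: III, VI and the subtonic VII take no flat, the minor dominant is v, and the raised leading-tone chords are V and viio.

V65

Stacked in thirds the chord is A-C#-E-G: a dominant seventh chord on A.
A is scale degree 5 in D minor, and a dominant seventh chord on that degree is written V7.
With C# in the bass the chord is in first inversion, so the figured bass is 65.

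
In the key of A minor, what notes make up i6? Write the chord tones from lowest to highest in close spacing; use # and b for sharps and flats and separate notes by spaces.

In A minor, scale degree 1 is A, and the diatonic chord built there is a minor triad.
Stacking thirds from A gives A-C-E.
The figured bass 6 indicates first inversion, placing the third (C) in the bass: C-E-A.

C E A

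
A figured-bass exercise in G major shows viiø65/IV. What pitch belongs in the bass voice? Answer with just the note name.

D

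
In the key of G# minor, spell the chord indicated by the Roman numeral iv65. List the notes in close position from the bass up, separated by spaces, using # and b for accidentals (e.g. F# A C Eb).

E G# B C#

In G# minor, the fourth degree is C#, and the diatonic chord built there is a minor seventh chord.
Stacking thirds from C# gives C#-E-G#-B.
With the 65 figure the chord is in first inversion; from the bass E upward in close position it reads E-G#-B-C#.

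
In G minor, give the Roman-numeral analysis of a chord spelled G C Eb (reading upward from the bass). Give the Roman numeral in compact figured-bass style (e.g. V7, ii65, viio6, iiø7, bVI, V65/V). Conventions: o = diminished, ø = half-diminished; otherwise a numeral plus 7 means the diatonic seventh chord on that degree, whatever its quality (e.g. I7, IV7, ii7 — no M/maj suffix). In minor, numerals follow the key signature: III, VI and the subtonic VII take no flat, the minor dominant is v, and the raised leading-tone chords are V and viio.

iv64

The pitches C-Eb-G form a minor triad rooted on C.
C is scale degree 4 in G minor, and a minor triad on that degree is written iv.
With G in the bass the chord is in second inversion, so the figured bass is 64.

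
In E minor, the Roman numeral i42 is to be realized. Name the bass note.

D

i in E minor has root E; the chord is E-G-B-D.
The figure 42 means third inversion — the seventh is in the bass.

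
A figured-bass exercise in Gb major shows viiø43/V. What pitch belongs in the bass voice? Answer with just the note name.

The applied chord viiø43/V is rooted on C: C-Eb-Gb-Bb.
The figure 43 means second inversion — the fifth is in the bass.

Gb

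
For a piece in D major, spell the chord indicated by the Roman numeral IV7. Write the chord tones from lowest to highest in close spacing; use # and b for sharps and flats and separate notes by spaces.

The numeral's case and figure indicate a major seventh chord. In D major its root, the fourth degree, is G.
Stacking thirds from G gives G-B-D-F#.

G B D F#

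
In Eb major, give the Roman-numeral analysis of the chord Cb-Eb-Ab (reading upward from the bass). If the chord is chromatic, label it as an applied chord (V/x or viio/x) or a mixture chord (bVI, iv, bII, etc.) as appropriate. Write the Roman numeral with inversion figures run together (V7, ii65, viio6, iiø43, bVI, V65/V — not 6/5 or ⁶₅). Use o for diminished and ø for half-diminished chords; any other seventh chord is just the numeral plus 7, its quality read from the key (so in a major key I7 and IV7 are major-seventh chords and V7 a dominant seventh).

iv6

The pitches Ab-Cb-Eb form a minor triad rooted on Ab.
Ab is the fourth degree of Eb major. This is the minor subdominant, borrowed from the parallel minor.
With Cb in the bass the chord is in first inversion, so the figured bass is 6.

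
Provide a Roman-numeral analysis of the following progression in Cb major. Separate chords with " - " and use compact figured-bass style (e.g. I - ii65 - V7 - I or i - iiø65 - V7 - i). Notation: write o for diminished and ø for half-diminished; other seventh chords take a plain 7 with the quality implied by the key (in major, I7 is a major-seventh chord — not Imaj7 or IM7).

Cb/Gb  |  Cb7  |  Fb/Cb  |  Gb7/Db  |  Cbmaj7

Cb/Gb: root Cb is the tonic; major triad there is I64.
Cb7: chromatic; Cb is V of IV, so V7/IV.
Fb/Cb: major triad on Fb = scale degree 4 → IV64.
Gb7/Db has root Gb, degree 5 in Cb major, so V43.
Cbmaj7: major seventh chord on Cb = scale degree 1 → I7.

I64 - V7/IV - IV64 - V43 - I7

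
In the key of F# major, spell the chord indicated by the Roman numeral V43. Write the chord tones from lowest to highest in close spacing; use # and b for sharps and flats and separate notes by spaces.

The numeral's case and figure indicate a dominant seventh chord. In F# major its root, scale degree 5, is C#.
That chord is spelled C#-E#-G#-B.
The figured bass 43 indicates second inversion, placing the fifth (G#) in the bass: G#-B-C#-E#.

G# B C# E#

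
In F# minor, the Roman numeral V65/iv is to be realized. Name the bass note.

The applied chord V65/iv is rooted on F#: F#-A#-C#-E.
The figure 65 means first inversion — the third is in the bass.

A#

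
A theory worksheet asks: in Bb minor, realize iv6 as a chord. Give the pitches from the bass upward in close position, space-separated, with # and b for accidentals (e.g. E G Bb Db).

Gb Bb Eb

In Bb minor, the fourth degree is Eb, and the diatonic chord built there is a minor triad.
Stacking thirds from Eb gives Eb-Gb-Bb.
The figured bass 6 indicates first inversion, placing the third (Gb) in the bass: Gb-Bb-Eb.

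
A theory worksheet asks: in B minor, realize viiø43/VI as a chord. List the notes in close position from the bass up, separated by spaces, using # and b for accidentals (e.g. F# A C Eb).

C E F# A

viiø43/VI is a secondary leading-tone chord. The target VI is G in B minor; the applied chord is rooted a semitone below, on F#.
Building a half-diminished seventh chord on F# gives F#-A-C-E.
With the 43 figure the chord is in second inversion; from the bass C upward in close position it reads C-E-F#-A.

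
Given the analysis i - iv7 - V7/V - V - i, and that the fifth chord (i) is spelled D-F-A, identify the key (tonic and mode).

D minor

i is given as D-F-A — a minor triad with root D.
If D is scale degree 1 and the mode makes that degree carry a minor triad, the tonic is D and the mode is minor.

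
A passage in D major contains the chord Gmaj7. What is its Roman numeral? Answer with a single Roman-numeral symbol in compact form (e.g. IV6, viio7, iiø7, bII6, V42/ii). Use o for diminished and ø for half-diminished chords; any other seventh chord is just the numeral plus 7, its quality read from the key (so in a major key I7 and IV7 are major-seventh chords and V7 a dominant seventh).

IV7

The pitches G-B-D-F# form a major seventh chord rooted on G.
G is scale degree 4 in D major, and a major seventh chord on that degree is written IV7.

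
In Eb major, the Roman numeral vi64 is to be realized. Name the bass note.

G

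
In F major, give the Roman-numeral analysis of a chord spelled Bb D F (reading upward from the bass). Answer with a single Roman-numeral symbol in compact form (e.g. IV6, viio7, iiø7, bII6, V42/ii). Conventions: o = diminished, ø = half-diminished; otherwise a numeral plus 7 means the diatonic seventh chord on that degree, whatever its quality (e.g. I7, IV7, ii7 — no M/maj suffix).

IV

Stacked in thirds the chord is Bb-D-F: a major triad on Bb.
Bb is scale degree 4 in F major, and a major triad on that degree is written IV.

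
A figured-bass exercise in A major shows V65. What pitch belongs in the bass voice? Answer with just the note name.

V in A major has root E; the chord is E-G#-B-D.
The figure 65 means first inversion — the third is in the bass.

G#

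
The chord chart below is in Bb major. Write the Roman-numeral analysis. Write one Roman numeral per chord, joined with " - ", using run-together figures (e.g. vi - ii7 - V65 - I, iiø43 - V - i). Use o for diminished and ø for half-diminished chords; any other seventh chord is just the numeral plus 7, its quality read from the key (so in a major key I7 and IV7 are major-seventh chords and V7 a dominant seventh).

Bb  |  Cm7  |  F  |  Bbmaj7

Bb has root Bb, degree 1 in Bb major, so I.
Cm7: minor seventh chord on C = scale degree 2 → ii7.
F: major triad on F = scale degree 5 → V.
Bbmaj7: root Bb is the tonic; major seventh chord there is I7.

I - ii7 - V - I7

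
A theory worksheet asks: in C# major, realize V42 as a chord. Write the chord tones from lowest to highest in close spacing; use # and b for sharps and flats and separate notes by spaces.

The numeral's case and figure indicate a dominant seventh chord. In C# major its root, the dominant, is G#.
That chord is spelled G#-B#-D#-F#.
The figured bass 42 indicates third inversion, placing the seventh (F#) in the bass: F#-G#-B#-D#.

F# G# B# D#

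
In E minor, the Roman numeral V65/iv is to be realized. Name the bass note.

G#

The applied chord V65/iv is rooted on E: E-G#-B-D.
The figure 65 means first inversion — the third is in the bass.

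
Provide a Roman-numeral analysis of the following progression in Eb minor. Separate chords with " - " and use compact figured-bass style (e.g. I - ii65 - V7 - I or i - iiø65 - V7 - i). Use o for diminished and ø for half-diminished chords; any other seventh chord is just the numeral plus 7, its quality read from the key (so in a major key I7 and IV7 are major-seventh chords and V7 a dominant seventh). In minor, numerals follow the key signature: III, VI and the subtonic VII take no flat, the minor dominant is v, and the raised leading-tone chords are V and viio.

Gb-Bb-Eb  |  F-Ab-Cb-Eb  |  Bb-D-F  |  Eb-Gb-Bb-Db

i6 - iiø7 - V - i7

Gb-Bb-Eb: minor triad on Eb = scale degree 1 → i6.
F-Ab-Cb-Eb: half-diminished seventh chord on F = scale degree 2 → iiø7.
Bb-D-F has root Bb, degree 5 in Eb minor, so V.
Eb-Gb-Bb-Db: minor seventh chord on Eb = scale degree 1 → i7.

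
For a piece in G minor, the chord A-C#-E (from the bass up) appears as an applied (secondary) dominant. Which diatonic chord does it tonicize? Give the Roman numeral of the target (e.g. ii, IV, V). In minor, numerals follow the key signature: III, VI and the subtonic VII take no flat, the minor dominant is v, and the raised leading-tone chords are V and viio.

The chord is a major triad on A.
A dominant resolves down a perfect fifth: A → D. In G minor, D is scale degree 5, i.e. V.

V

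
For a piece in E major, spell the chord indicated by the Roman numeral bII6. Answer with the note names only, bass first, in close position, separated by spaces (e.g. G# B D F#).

A C F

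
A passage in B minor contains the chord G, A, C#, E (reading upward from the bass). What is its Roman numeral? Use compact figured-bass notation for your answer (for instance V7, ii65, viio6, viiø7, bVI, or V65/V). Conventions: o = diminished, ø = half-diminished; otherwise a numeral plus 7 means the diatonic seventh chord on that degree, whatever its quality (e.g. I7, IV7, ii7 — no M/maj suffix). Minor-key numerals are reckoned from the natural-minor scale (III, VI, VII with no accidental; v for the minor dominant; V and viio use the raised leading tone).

VII42

The pitches A-C#-E-G form a dominant seventh chord rooted on A.
In B minor, A is the subtonic; the diatonic dominant seventh chord there is VII7.
With G in the bass the chord is in third inversion, so the figured bass is 42.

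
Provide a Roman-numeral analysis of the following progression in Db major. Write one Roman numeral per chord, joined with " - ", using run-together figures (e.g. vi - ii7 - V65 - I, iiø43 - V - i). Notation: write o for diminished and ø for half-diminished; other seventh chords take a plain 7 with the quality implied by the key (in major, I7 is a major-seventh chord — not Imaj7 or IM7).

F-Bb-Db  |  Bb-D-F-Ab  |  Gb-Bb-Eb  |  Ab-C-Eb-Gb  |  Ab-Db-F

vi64 - V7/ii - ii6 - V7 - I64

F-Bb-Db: root Bb is the submediant; minor triad there is vi64.
Bb-D-F-Ab: a dominant seventh chord on Bb, the applied dominant of ii → V7/ii.
Gb-Bb-Eb: minor triad on Eb = scale degree 2 → ii6.
Ab-C-Eb-Gb has root Ab, degree 5 in Db major, so V7.
Ab-Db-F: root Db is the tonic; major triad there is I64.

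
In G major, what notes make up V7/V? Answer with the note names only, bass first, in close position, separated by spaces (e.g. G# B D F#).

V7/V is a secondary dominant — the dominant seventh of V. V in G major is D, so the applied chord's root is A, a perfect fifth above.
Building a dominant seventh chord on A gives A-C#-E-G.

A C# E G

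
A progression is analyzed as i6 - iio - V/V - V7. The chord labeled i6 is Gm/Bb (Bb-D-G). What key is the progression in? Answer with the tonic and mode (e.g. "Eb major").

The anchor chord is a minor triad on G, labeled i6.
If G is scale degree 1 and the mode makes that degree carry a minor triad, the tonic is G and the mode is minor.

G minor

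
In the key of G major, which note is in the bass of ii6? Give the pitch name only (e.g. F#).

ii in G major has root A; the chord is A-C-E.
The figure 6 means first inversion — the third is in the bass.

C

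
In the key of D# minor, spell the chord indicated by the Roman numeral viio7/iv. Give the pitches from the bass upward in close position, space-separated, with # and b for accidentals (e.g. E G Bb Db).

The slash marks an applied leading-tone chord: viio of iv. In D# minor, iv is G#, so the leading tone to it is F##, a half step below.
Building a fully diminished seventh chord on F## gives F##-A#-C#-E.

F## A# C# E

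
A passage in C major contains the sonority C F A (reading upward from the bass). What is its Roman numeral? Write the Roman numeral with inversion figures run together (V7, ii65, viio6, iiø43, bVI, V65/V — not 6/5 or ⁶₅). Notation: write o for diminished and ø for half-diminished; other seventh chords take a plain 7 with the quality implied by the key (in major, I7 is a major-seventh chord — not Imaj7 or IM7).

The pitches F-A-C form a major triad rooted on F.
F is scale degree 4 in C major, and a major triad on that degree is written IV.
With C in the bass the chord is in second inversion, so the figured bass is 64.

IV64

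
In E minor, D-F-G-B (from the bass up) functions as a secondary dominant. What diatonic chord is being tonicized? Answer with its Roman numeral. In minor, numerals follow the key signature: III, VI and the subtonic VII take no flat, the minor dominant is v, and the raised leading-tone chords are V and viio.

VI

The chord is a dominant seventh chord on G.
A dominant resolves down a perfect fifth: G → C. In E minor, C is scale degree 6, i.e. VI.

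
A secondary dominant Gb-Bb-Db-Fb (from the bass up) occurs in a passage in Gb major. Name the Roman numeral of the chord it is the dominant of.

IV

The chord is a dominant seventh chord on Gb.
A dominant resolves down a perfect fifth: Gb → Cb. In Gb major, Cb is scale degree 4, i.e. IV.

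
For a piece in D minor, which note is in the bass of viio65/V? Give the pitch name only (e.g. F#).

The applied chord viio65/V is rooted on G#: G#-B-D-F.
The figure 65 means first inversion — the third is in the bass.

B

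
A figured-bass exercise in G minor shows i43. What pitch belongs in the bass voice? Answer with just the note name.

D

i in G minor has root G; the chord is G-Bb-D-F.
The figure 43 means second inversion — the fifth is in the bass.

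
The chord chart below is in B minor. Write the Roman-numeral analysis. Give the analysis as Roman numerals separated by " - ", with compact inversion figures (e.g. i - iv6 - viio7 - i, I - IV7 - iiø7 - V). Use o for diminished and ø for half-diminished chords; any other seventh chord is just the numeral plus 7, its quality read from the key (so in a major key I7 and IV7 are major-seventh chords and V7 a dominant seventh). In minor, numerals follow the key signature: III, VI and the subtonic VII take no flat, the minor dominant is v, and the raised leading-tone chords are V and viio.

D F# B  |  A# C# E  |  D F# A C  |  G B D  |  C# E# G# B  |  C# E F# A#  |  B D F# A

D-F#-B has root B, degree 1 in B minor, so i6.
A#-C#-E has root A#, degree 7 in B minor, so viio.
D-F#-A-C is the secondary dominant of VI (dominant seventh chord on D): V7/VI.
G-B-D: root G is the submediant; major triad there is VI.
C#-E#-G#-B: a dominant seventh chord on C#, the applied dominant of V → V7/V.
C#-E-F#-A#: dominant seventh chord on F# = scale degree 5 → V43.
B-D-F#-A: minor seventh chord on B = scale degree 1 → i7.

i6 - viio - V7/VI - VI - V7/V - V43 - i7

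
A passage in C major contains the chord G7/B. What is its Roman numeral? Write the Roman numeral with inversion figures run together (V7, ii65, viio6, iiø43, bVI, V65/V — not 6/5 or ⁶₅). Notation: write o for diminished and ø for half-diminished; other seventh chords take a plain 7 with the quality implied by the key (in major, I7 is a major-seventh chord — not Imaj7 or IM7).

Stacked in thirds the chord is G-B-D-F: a dominant seventh chord on G.
In C major, G is the dominant; the diatonic dominant seventh chord there is V7.
With B in the bass the chord is in first inversion, so the figured bass is 65.

V65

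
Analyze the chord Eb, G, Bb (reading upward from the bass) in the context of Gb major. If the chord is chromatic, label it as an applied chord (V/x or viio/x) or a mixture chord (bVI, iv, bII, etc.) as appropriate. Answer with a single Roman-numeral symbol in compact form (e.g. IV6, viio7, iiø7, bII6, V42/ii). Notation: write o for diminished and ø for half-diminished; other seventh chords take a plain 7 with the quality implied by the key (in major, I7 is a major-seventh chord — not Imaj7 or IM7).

The pitches Eb-G-Bb form a major triad rooted on Eb.
Eb is not a diatonic chord root with this quality in Gb major, but it lies a perfect fifth above Ab (ii), so the chord functions as an applied dominant of ii.

V/ii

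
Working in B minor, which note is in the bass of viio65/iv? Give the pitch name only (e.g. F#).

The applied chord viio65/iv is rooted on D#: D#-F#-A-C.
The figure 65 means first inversion — the third is in the bass.

F#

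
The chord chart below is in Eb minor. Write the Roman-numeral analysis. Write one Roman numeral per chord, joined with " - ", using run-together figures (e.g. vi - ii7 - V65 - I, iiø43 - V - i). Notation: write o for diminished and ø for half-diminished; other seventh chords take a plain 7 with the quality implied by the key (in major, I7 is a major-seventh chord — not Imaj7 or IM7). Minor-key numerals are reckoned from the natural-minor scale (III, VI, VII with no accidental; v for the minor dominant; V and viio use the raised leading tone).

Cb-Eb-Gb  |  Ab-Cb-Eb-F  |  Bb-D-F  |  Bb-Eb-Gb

Cb-Eb-Gb has root Cb, degree 6 in Eb minor, so VI.
Ab-Cb-Eb-F: half-diminished seventh chord on F = scale degree 2 → iiø65.
Bb-D-F: root Bb is the dominant; major triad there is V.
Bb-Eb-Gb: root Eb is the tonic; minor triad there is i64.

VI - iiø65 - V - i64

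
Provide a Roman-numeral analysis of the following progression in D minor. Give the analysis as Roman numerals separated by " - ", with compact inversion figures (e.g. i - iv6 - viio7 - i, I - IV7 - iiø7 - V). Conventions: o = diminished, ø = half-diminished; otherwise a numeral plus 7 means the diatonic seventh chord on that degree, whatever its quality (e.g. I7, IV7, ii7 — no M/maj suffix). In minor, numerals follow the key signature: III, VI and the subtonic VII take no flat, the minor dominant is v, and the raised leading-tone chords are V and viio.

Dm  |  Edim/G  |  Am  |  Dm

i - iio6 - v - i

Dm: root D is the tonic; minor triad there is i.
Edim/G has root E, degree 2 in D minor, so iio6.
Am: root A is the dominant; minor triad there is v.
Dm has root D, degree 1 in D minor, so i.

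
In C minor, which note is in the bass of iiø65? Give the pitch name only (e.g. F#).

F

iiø in C minor has root D; the chord is D-F-Ab-C.
The figure 65 means first inversion — the third is in the bass.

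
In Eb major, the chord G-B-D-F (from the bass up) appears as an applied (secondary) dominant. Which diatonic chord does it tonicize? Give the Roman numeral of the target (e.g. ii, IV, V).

vi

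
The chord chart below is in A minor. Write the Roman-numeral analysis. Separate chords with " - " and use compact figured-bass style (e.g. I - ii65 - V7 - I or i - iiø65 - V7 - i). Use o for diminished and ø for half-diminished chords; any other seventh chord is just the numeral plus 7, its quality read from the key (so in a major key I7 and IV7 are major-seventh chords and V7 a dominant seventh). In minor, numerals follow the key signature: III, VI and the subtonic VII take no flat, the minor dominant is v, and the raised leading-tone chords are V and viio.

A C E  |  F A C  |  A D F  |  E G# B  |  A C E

A-C-E: root A is the tonic; minor triad there is i.
F-A-C: major triad on F = scale degree 6 → VI.
A-D-F: root D is the subdominant; minor triad there is iv64.
E-G#-B: major triad on E = scale degree 5 → V.
A-C-E has root A, degree 1 in A minor, so i.

i - VI - iv64 - V - i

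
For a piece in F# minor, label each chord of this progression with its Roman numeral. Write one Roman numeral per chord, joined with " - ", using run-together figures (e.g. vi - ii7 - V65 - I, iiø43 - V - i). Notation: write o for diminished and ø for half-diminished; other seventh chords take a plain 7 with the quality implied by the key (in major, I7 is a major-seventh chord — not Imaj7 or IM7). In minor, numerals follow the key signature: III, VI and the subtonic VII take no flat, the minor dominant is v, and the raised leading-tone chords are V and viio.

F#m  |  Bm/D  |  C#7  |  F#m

i - iv6 - V7 - i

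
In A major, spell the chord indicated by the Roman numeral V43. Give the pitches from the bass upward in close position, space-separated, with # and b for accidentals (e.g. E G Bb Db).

The numeral's case and figure indicate a dominant seventh chord. In A major its root, the fifth degree, is E.
Stacking thirds from E gives E-G#-B-D.
The figured bass 43 indicates second inversion, placing the fifth (B) in the bass: B-D-E-G#.

B D E G#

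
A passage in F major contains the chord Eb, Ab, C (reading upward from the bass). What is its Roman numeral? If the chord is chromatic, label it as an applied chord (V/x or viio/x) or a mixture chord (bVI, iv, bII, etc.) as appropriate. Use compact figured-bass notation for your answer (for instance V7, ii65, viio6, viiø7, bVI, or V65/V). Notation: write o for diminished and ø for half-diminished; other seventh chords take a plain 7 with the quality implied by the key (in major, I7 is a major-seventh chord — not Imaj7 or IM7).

bIII64

Stacked in thirds the chord is Ab-C-Eb: a major triad on Ab.
Ab is the lowered third degree of F major (diatonic 3 would be A). This is a major triad on the lowered third degree, borrowed from the parallel minor.
With Eb in the bass the chord is in second inversion, so the figured bass is 64.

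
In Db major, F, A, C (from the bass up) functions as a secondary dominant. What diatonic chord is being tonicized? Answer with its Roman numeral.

vi

The chord is a major triad on F.
A dominant resolves down a perfect fifth: F → Bb. In Db major, Bb is scale degree 6, i.e. vi.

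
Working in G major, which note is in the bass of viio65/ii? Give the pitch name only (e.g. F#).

B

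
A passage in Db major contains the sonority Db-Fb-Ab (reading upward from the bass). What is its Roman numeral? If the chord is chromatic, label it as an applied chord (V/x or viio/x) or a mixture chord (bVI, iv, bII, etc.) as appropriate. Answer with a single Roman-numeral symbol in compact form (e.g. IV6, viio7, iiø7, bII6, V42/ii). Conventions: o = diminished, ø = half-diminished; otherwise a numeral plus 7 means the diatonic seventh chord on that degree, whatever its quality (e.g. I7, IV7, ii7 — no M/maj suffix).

The pitches Db-Fb-Ab form a minor triad rooted on Db.
Db is the first degree of Db major. This is the minor tonic, borrowed from the parallel minor.

i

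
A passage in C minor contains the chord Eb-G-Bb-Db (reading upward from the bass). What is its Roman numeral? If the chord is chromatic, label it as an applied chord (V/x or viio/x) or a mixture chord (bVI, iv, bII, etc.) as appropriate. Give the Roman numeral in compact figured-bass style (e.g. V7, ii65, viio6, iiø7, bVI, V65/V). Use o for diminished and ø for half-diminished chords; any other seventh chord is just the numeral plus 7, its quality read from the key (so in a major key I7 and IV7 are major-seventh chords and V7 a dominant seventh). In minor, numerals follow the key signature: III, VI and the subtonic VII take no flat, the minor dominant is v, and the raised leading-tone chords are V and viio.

The pitches Eb-G-Bb-Db form a dominant seventh chord rooted on Eb.
Eb is not a diatonic chord root with this quality in C minor, but it lies a perfect fifth above Ab (VI), so the chord functions as an applied dominant of VI.

V7/VI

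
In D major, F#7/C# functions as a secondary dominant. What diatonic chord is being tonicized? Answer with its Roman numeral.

The chord is a dominant seventh chord on F#.
A dominant resolves down a perfect fifth: F# → B. In D major, B is scale degree 6, i.e. vi.

vi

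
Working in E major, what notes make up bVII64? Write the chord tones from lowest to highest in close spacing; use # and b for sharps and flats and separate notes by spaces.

A D F#

bVII64 is a major triad on the lowered seventh degree (the subtonic), borrowed from the parallel minor. In E major that root is D.
So the chord is D-F#-A, a major triad.
With the 64 figure the chord is in second inversion; from the bass A upward in close position it reads A-D-F#.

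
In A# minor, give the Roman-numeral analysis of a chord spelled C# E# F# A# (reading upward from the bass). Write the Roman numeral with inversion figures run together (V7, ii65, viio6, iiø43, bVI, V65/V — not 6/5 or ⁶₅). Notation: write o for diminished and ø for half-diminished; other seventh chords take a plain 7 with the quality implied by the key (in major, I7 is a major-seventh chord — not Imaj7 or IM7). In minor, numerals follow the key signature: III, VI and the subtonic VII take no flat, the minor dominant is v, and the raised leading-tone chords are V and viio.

VI43

The pitches F#-A#-C#-E# form a major seventh chord rooted on F#.
In A# minor, F# is the submediant; the diatonic major seventh chord there is VI7.
With C# in the bass the chord is in second inversion, so the figured bass is 43.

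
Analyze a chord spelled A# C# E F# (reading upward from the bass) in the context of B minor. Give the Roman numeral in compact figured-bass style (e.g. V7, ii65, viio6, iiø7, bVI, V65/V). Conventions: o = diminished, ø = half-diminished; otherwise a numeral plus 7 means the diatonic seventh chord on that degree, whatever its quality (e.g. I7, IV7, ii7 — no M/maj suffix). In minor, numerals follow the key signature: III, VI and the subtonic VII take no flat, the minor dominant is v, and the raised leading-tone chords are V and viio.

V65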